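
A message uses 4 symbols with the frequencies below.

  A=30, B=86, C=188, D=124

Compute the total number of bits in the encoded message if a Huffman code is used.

784

Build the Huffman tree bottom-up:
merge A(30) and B(86): 116
merge 116 and D(124): 240
merge C(188) and 240: 428
Each symbol's bit-cost is frequency × depth; summing gives 784 bits (equivalently 116 + 240 + 428).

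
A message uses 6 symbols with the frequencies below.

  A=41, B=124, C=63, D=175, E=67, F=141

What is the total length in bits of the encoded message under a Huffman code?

1497

Merge the two smallest weights repeatedly:
combine A(41), C(63) → 104
combine E(67), 104 → 171
combine B(124), F(141) → 265
combine 171, D(175) → 346
combine 265, 346 → 611
Total encoded bits = sum of merged weights = 104 + 171 + 265 + 346 + 611 = 1497.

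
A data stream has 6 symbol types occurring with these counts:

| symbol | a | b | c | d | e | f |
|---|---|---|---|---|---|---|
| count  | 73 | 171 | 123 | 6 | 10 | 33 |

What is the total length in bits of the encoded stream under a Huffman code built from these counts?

848

Build the Huffman tree bottom-up:
combine d(6), e(10) → 16
combine 16, f(33) → 49
combine 49, a(73) → 122
combine 122, c(123) → 245
combine b(171), 245 → 416
The encoded length is the sum of every internal node's weight: 16 + 49 + 122 + 245 + 416 = 848 bits.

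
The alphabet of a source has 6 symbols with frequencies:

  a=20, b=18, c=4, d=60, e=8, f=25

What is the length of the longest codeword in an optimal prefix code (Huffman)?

4

Merge the two lowest-weight nodes at each step:
merge c(4) and e(8): 12
merge 12 and b(18): 30
merge a(20) and f(25): 45
merge 30 and 45: 75
merge d(60) and 75: 135
Maximum depth reached is 4.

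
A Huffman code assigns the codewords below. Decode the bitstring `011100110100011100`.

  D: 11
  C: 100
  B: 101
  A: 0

ADCDACADC

Read left to right; each codeword is recognised as soon as it completes (prefix code):
  0→A | 11→D | 100→C | 11→D | 0→A | 100→C | 0→A | 11→D | 100→C
Decoded message: ADCDACADC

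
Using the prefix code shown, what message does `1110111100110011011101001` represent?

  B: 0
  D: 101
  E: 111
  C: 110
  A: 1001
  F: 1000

EBEAADCA

Read left to right; each codeword is recognised as soon as it completes (prefix code):
  111→E | 0→B | 111→E | 1001→A | 1001→A | 101→D | 110→C | 1001→A
Decoded message: EBEAADCA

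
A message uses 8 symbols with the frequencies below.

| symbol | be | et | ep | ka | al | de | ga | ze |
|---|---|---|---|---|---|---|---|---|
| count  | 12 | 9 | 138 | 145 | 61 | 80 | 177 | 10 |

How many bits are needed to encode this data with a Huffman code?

Merge the two smallest weights repeatedly:
merge et(9) and ze(10): 19
merge be(12) and 19: 31
merge 31 and al(61): 92
merge de(80) and 92: 172
merge ep(138) and ka(145): 283
merge 172 and ga(177): 349
merge 283 and 349: 632
Each symbol's bit-cost is frequency × depth; summing gives 1578 bits (equivalently 19 + 31 + 92 + 172 + 283 + 349 + 632).

1578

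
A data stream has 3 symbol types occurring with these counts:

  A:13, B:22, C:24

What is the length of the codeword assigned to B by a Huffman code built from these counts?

Huffman merges, smallest pair first:
combine A(13), B(22) → 35
combine C(24), 35 → 59
B sits 2 levels below the root, so its codeword is 2 bits.

2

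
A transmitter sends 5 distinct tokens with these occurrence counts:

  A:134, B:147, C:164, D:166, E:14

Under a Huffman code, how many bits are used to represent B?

Huffman merges, smallest pair first:
E(14) + A(134) → 148
B(147) + 148 → 295
C(164) + D(166) → 330
295 + 330 → 625
The subtree containing B is merged 2 times, so code length = 2.

2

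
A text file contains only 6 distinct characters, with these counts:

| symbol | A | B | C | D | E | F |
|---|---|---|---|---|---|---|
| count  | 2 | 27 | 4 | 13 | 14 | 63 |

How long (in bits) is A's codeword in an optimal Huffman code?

5

Repeatedly merge the two smallest:
merge A(2) and C(4): 6
merge 6 and D(13): 19
merge E(14) and 19: 33
merge B(27) and 33: 60
merge 60 and F(63): 123
The subtree containing A is merged 5 times, so code length = 5.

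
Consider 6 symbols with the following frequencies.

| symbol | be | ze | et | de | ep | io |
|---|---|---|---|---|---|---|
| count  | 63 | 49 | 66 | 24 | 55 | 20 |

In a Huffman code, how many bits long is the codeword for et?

2

Repeatedly merge the two smallest:
combine io(20), de(24) → 44
combine 44, ze(49) → 93
combine ep(55), be(63) → 118
combine et(66), 93 → 159
combine 118, 159 → 277
et's leaf is at depth 2, giving a 2-bit codeword.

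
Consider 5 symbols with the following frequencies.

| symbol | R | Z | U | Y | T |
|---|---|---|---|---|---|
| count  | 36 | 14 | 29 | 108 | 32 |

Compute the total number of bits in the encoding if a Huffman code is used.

Build the Huffman tree bottom-up:
combine Z(14), U(29) → 43
combine T(32), R(36) → 68
combine 43, 68 → 111
combine Y(108), 111 → 219
Total encoded bits = sum of merged weights = 43 + 68 + 111 + 219 = 441.

441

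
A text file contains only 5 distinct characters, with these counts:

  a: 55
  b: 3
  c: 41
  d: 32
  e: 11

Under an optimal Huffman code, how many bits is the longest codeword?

4

Merge the two lowest-weight nodes at each step:
combine b(3), e(11) → 14
combine 14, d(32) → 46
combine c(41), 46 → 87
combine a(55), 87 → 142
The first pair merged (b, e) ends up deepest, at depth 4.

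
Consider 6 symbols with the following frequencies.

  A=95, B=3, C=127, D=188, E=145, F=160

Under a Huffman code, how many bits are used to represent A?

4

Build the tree from the bottom:
merge B(3) and A(95): 98
merge 98 and C(127): 225
merge E(145) and F(160): 305
merge D(188) and 225: 413
merge 305 and 413: 718
A's leaf is at depth 4, giving a 4-bit codeword.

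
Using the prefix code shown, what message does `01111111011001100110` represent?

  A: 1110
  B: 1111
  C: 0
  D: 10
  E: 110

CBAECECE

Read left to right; each codeword is recognised as soon as it completes (prefix code):
  0→C | 1111→B | 1110→A | 110→E | 0→C | 110→E | 0→C | 110→E
Decoded message: CBAECECE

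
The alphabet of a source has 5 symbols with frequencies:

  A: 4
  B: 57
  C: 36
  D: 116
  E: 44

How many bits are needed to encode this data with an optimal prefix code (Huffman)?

Greedily combine the two least-frequent nodes:
A(4) + C(36) → 40
40 + E(44) → 84
B(57) + 84 → 141
D(116) + 141 → 257
Each symbol's bit-cost is frequency × depth; summing gives 522 bits (equivalently 40 + 84 + 141 + 257).

522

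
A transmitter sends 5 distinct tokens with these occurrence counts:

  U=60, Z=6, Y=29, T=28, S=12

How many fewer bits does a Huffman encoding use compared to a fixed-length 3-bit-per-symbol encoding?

Fixed-length: 3 bits × 135 symbols = 405 bits.
Huffman merges:
combine Z(6), S(12) → 18
combine 18, T(28) → 46
combine Y(29), 46 → 75
combine U(60), 75 → 135
Huffman total = 18 + 46 + 75 + 135 = 274 bits.
Saving = 405 − 274 = 131 bits.

131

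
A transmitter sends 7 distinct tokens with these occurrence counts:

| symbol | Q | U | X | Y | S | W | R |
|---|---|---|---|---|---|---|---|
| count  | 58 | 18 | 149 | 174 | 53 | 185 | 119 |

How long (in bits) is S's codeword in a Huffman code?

Build the tree from the bottom:
U(18) + S(53) → 71
Q(58) + 71 → 129
R(119) + 129 → 248
X(149) + Y(174) → 323
W(185) + 248 → 433
323 + 433 → 756
S sits 5 levels below the root, so its codeword is 5 bits.

5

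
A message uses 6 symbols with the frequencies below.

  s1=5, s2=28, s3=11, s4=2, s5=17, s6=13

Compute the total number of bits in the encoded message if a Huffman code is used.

Build the Huffman tree bottom-up:
combine s4(2), s1(5) → 7
combine 7, s3(11) → 18
combine s6(13), s5(17) → 30
combine 18, s2(28) → 46
combine 30, 46 → 76
Total encoded bits = sum of merged weights = 7 + 18 + 30 + 46 + 76 = 177.

177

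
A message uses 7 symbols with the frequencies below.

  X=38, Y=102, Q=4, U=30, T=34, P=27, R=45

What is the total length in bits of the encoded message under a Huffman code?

724

Greedily combine the two least-frequent nodes:
Q(4) + P(27) → 31
U(30) + 31 → 61
T(34) + X(38) → 72
R(45) + 61 → 106
72 + Y(102) → 174
106 + 174 → 280
The encoded length is the sum of every internal node's weight: 31 + 61 + 72 + 106 + 174 + 280 = 724 bits.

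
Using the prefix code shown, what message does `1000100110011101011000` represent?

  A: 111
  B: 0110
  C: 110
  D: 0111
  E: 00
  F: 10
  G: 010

Read left to right; each codeword is recognised as soon as it completes (prefix code):
  10→F | 00→E | 10→F | 0110→B | 0111→D | 010→G | 110→C | 00→E
Decoded message: FEFBDGCE

FEFBDGCE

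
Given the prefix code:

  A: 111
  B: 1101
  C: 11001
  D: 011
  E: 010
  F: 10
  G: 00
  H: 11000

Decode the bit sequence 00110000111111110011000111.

Read left to right; each codeword is recognised as soon as it completes (prefix code):
  00→G | 11000→H | 011→D | 111→A | 111→A | 00→G | 11000→H | 111→A
Decoded message: GHDAAGHA

GHDAAGHA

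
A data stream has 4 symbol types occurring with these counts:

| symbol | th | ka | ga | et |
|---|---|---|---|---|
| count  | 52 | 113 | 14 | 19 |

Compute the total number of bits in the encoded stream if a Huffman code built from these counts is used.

316

Build the Huffman tree bottom-up:
combine ga(14), et(19) → 33
combine 33, th(52) → 85
combine 85, ka(113) → 198
Total encoded bits = sum of merged weights = 33 + 85 + 198 = 316.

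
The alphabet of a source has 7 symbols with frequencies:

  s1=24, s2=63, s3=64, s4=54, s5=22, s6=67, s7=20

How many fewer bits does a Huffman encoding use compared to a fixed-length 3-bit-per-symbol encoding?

Fixed-length: 3 bits × 314 symbols = 942 bits.
Huffman merges:
merge s7(20) and s5(22): 42
merge s1(24) and 42: 66
merge s4(54) and s2(63): 117
merge s3(64) and 66: 130
merge s6(67) and 117: 184
merge 130 and 184: 314
Huffman total = 42 + 66 + 117 + 130 + 184 + 314 = 853 bits.
Saving = 942 − 853 = 89 bits.

89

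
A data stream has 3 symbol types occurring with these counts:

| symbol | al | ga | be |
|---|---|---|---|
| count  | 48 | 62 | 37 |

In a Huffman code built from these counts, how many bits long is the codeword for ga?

1

Repeatedly merge the two smallest:
merge be(37) and al(48): 85
merge ga(62) and 85: 147
ga sits one level below the root: a 1-bit codeword.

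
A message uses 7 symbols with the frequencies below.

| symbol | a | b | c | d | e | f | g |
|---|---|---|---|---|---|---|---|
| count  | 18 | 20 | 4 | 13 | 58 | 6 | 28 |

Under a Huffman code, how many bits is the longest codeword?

Merge the two lowest-weight nodes at each step:
c(4) + f(6) → 10
10 + d(13) → 23
a(18) + b(20) → 38
23 + g(28) → 51
38 + 51 → 89
e(58) + 89 → 147
Maximum depth reached is 5.

5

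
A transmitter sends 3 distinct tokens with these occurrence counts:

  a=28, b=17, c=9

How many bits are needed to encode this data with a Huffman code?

Merge the two smallest weights repeatedly:
combine c(9), b(17) → 26
combine 26, a(28) → 54
Total encoded bits = sum of merged weights = 26 + 54 = 80.

80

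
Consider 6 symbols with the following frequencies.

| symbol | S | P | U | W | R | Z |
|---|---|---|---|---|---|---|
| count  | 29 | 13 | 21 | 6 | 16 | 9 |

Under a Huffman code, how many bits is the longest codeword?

Merge the two lowest-weight nodes at each step:
W(6) + Z(9) → 15
P(13) + 15 → 28
R(16) + U(21) → 37
28 + S(29) → 57
37 + 57 → 94
The first pair merged (W, Z) ends up deepest, at depth 4.

4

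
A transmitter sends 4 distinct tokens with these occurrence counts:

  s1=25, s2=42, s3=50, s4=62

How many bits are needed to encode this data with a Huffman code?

Merge the two smallest weights repeatedly:
merge s1(25) and s2(42): 67
merge s3(50) and s4(62): 112
merge 67 and 112: 179
The encoded length is the sum of every internal node's weight: 67 + 112 + 179 = 358 bits.

358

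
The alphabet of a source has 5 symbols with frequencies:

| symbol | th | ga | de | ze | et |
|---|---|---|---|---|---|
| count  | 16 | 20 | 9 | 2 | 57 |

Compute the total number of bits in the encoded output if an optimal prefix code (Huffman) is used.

189

Merge the two smallest weights repeatedly:
combine ze(2), de(9) → 11
combine 11, th(16) → 27
combine ga(20), 27 → 47
combine 47, et(57) → 104
Each symbol's bit-cost is frequency × depth; summing gives 189 bits (equivalently 11 + 27 + 47 + 104).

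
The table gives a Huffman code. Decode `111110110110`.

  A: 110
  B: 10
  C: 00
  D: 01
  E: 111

Read left to right; each codeword is recognised as soon as it completes (prefix code):
  111→E | 110→A | 110→A | 110→A
Decoded message: EAAA

EAAA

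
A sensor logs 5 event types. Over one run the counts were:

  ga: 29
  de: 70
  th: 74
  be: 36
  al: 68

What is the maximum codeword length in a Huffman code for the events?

Merge the two lowest-weight nodes at each step:
ga(29) + be(36) → 65
65 + al(68) → 133
de(70) + th(74) → 144
133 + 144 → 277
The first pair merged (ga, be) ends up deepest, at depth 3.

3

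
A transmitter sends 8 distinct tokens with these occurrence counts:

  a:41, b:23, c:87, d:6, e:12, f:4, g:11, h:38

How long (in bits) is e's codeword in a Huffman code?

4

Huffman merges, smallest pair first:
merge f(4) and d(6): 10
merge 10 and g(11): 21
merge e(12) and 21: 33
merge b(23) and 33: 56
merge h(38) and a(41): 79
merge 56 and 79: 135
merge c(87) and 135: 222
e sits 4 levels below the root, so its codeword is 4 bits.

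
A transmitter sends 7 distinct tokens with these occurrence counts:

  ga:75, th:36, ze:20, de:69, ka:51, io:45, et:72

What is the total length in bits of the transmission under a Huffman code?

Build the Huffman tree bottom-up:
combine ze(20), th(36) → 56
combine io(45), ka(51) → 96
combine 56, de(69) → 125
combine et(72), ga(75) → 147
combine 96, 125 → 221
combine 147, 221 → 368
Each symbol's bit-cost is frequency × depth; summing gives 1013 bits (equivalently 56 + 96 + 125 + 147 + 221 + 368).

1013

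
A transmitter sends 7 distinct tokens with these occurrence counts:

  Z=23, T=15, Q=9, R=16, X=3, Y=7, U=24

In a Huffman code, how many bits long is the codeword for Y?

4

Build the tree from the bottom:
X(3) + Y(7) → 10
Q(9) + 10 → 19
T(15) + R(16) → 31
19 + Z(23) → 42
U(24) + 31 → 55
42 + 55 → 97
Y sits 4 levels below the root, so its codeword is 4 bits.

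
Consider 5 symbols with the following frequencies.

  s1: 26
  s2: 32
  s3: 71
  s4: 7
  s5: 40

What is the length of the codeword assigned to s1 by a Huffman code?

Repeatedly merge the two smallest:
combine s4(7), s1(26) → 33
combine s2(32), 33 → 65
combine s5(40), 65 → 105
combine s3(71), 105 → 176
s1 sits 4 levels below the root, so its codeword is 4 bits.

4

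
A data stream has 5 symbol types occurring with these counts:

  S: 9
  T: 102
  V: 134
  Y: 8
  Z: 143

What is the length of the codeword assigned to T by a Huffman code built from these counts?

Huffman merges, smallest pair first:
Y(8) + S(9) → 17
17 + T(102) → 119
119 + V(134) → 253
Z(143) + 253 → 396
T sits 3 levels below the root, so its codeword is 3 bits.

3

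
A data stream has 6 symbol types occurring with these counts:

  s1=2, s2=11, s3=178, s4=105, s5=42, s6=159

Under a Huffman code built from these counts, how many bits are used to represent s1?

5

Huffman merges, smallest pair first:
s1(2) + s2(11) → 13
13 + s5(42) → 55
55 + s4(105) → 160
s6(159) + 160 → 319
s3(178) + 319 → 497
s1's leaf is at depth 5, giving a 5-bit codeword.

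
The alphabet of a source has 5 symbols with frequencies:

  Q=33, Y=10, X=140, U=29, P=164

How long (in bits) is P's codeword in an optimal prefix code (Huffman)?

1

Repeatedly merge the two smallest:
Y(10) + U(29) → 39
Q(33) + 39 → 72
72 + X(140) → 212
P(164) + 212 → 376
P is a child of the root — depth 1, so its codeword is a single bit.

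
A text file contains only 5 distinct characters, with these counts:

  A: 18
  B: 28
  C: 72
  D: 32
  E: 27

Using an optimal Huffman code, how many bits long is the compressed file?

Merge the two smallest weights repeatedly:
A(18) + E(27) → 45
B(28) + D(32) → 60
45 + 60 → 105
C(72) + 105 → 177
Total encoded bits = sum of merged weights = 45 + 60 + 105 + 177 = 387.

387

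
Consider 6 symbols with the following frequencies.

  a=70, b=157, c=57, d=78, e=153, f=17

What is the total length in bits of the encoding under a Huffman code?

1282

Build the Huffman tree bottom-up:
f(17) + c(57) → 74
a(70) + 74 → 144
d(78) + 144 → 222
e(153) + b(157) → 310
222 + 310 → 532
The encoded length is the sum of every internal node's weight: 74 + 144 + 222 + 310 + 532 = 1282 bits.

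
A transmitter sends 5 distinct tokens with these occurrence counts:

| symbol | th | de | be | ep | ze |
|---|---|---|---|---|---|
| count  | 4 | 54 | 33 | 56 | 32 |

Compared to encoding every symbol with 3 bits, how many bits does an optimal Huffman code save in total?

143

Fixed-length: 3 bits × 179 symbols = 537 bits.
Huffman merges:
th(4) + ze(32) → 36
be(33) + 36 → 69
de(54) + ep(56) → 110
69 + 110 → 179
Huffman total = 36 + 69 + 110 + 179 = 394 bits.
Saving = 537 − 394 = 143 bits.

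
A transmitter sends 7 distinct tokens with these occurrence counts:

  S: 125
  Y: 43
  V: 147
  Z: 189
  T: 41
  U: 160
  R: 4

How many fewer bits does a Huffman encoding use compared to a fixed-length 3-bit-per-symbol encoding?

363

Fixed-length: 3 bits × 709 symbols = 2127 bits.
Huffman merges:
merge R(4) and T(41): 45
merge Y(43) and 45: 88
merge 88 and S(125): 213
merge V(147) and U(160): 307
merge Z(189) and 213: 402
merge 307 and 402: 709
Huffman total = 45 + 88 + 213 + 307 + 402 + 709 = 1764 bits.
Saving = 2127 − 1764 = 363 bits.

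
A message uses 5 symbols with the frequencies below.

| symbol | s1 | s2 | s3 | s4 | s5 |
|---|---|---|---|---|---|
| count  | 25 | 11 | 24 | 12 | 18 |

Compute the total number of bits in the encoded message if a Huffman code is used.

Build the Huffman tree bottom-up:
combine s2(11), s4(12) → 23
combine s5(18), 23 → 41
combine s3(24), s1(25) → 49
combine 41, 49 → 90
Total encoded bits = sum of merged weights = 23 + 41 + 49 + 90 = 203.

203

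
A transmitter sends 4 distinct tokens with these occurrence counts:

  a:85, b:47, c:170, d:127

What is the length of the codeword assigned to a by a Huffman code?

3

Huffman merges, smallest pair first:
combine b(47), a(85) → 132
combine d(127), 132 → 259
combine c(170), 259 → 429
The subtree containing a is merged 3 times, so code length = 3.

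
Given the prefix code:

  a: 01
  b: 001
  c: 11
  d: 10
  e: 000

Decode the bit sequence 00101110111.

Read left to right; each codeword is recognised as soon as it completes (prefix code):
  001→b | 01→a | 11→c | 01→a | 11→c
Decoded message: bacac

bacac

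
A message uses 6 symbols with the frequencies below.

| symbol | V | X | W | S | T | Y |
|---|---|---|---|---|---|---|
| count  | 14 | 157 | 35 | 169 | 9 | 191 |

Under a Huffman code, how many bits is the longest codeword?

4

Merge the two lowest-weight nodes at each step:
merge T(9) and V(14): 23
merge 23 and W(35): 58
merge 58 and X(157): 215
merge S(169) and Y(191): 360
merge 215 and 360: 575
The rarest symbols sit at the bottom; the longest codeword is 4 bits.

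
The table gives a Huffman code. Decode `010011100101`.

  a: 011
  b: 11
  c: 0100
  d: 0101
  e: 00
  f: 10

Read left to right; each codeword is recognised as soon as it completes (prefix code):
  0100→c | 11→b | 10→f | 0101→d
Decoded message: cbfd

cbfd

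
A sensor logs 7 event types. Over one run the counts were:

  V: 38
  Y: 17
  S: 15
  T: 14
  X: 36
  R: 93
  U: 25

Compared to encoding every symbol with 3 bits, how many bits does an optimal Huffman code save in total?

Fixed-length: 3 bits × 238 symbols = 714 bits.
Huffman merges:
merge T(14) and S(15): 29
merge Y(17) and U(25): 42
merge 29 and X(36): 65
merge V(38) and 42: 80
merge 65 and 80: 145
merge R(93) and 145: 238
Huffman total = 29 + 42 + 65 + 80 + 145 + 238 = 599 bits.
Saving = 714 − 599 = 115 bits.

115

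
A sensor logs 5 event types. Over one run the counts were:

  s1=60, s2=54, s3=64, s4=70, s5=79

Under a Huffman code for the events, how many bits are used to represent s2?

Huffman merges, smallest pair first:
combine s2(54), s1(60) → 114
combine s3(64), s4(70) → 134
combine s5(79), 114 → 193
combine 134, 193 → 327
s2's leaf is at depth 3, giving a 3-bit codeword.

3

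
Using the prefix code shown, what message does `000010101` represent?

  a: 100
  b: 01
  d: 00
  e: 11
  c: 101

Read left to right; each codeword is recognised as soon as it completes (prefix code):
  00→d | 00→d | 101→c | 01→b
Decoded message: ddcb

ddcb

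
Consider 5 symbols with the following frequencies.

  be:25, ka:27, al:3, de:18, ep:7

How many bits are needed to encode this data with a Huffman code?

Greedily combine the two least-frequent nodes:
combine al(3), ep(7) → 10
combine 10, de(18) → 28
combine be(25), ka(27) → 52
combine 28, 52 → 80
Total encoded bits = sum of merged weights = 10 + 28 + 52 + 80 = 170.

170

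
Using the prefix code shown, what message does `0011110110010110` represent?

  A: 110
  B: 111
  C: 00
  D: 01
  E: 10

CBEADDE

Read left to right; each codeword is recognised as soon as it completes (prefix code):
  00→C | 111→B | 10→E | 110→A | 01→D | 01→D | 10→E
Decoded message: CBEADDE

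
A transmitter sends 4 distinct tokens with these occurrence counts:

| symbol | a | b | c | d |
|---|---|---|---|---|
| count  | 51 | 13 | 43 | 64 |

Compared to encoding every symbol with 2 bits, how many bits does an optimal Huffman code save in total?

8

Fixed-length: 2 bits × 171 symbols = 342 bits.
Huffman merges:
b(13) + c(43) → 56
a(51) + 56 → 107
d(64) + 107 → 171
Huffman total = 56 + 107 + 171 = 334 bits.
Saving = 342 − 334 = 8 bits.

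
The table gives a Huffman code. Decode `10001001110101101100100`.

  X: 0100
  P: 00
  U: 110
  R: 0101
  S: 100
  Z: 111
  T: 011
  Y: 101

SXZRYSS

Read left to right; each codeword is recognised as soon as it completes (prefix code):
  100→S | 0100→X | 111→Z | 0101→R | 101→Y | 100→S | 100→S
Decoded message: SXZRYSS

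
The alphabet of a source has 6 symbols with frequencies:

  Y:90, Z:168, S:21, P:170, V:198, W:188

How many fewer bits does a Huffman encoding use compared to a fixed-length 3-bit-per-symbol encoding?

445

Fixed-length: 3 bits × 835 symbols = 2505 bits.
Huffman merges:
merge S(21) and Y(90): 111
merge 111 and Z(168): 279
merge P(170) and W(188): 358
merge V(198) and 279: 477
merge 358 and 477: 835
Huffman total = 111 + 279 + 358 + 477 + 835 = 2060 bits.
Saving = 2505 − 2060 = 445 bits.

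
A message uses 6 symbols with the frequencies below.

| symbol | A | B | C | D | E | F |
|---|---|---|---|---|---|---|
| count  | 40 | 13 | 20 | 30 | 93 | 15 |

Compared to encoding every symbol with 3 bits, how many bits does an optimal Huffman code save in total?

Fixed-length: 3 bits × 211 symbols = 633 bits.
Huffman merges:
combine B(13), F(15) → 28
combine C(20), 28 → 48
combine D(30), A(40) → 70
combine 48, 70 → 118
combine E(93), 118 → 211
Huffman total = 28 + 48 + 70 + 118 + 211 = 475 bits.
Saving = 633 − 475 = 158 bits.

158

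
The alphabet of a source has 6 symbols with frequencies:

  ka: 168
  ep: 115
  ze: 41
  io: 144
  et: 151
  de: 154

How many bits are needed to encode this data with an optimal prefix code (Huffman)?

1997

Greedily combine the two least-frequent nodes:
ze(41) + ep(115) → 156
io(144) + et(151) → 295
de(154) + 156 → 310
ka(168) + 295 → 463
310 + 463 → 773
The encoded length is the sum of every internal node's weight: 156 + 295 + 310 + 463 + 773 = 1997 bits.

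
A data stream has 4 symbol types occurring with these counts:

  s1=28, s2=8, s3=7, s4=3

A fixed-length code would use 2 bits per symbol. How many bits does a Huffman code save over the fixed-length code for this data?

18

Fixed-length: 2 bits × 46 symbols = 92 bits.
Huffman merges:
s4(3) + s3(7) → 10
s2(8) + 10 → 18
18 + s1(28) → 46
Huffman total = 10 + 18 + 46 = 74 bits.
Saving = 92 − 74 = 18 bits.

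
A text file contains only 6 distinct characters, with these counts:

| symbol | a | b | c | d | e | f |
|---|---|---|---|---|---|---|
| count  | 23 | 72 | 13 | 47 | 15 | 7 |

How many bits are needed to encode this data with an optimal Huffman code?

Greedily combine the two least-frequent nodes:
f(7) + c(13) → 20
e(15) + 20 → 35
a(23) + 35 → 58
d(47) + 58 → 105
b(72) + 105 → 177
The encoded length is the sum of every internal node's weight: 20 + 35 + 58 + 105 + 177 = 395 bits.

395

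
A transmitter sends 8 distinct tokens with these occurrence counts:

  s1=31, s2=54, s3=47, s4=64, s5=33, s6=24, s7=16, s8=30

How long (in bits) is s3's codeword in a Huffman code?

Build the tree from the bottom:
s7(16) + s6(24) → 40
s8(30) + s1(31) → 61
s5(33) + 40 → 73
s3(47) + s2(54) → 101
61 + s4(64) → 125
73 + 101 → 174
125 + 174 → 299
The subtree containing s3 is merged 3 times, so code length = 3.

3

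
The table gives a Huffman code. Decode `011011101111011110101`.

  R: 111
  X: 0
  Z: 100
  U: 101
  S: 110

Read left to right; each codeword is recognised as soon as it completes (prefix code):
  0→X | 110→S | 111→R | 0→X | 111→R | 101→U | 111→R | 0→X | 101→U
Decoded message: XSRXRURXU

XSRXRURXU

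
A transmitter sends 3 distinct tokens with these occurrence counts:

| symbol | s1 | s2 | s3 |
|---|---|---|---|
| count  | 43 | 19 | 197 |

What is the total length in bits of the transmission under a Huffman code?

Build the Huffman tree bottom-up:
combine s2(19), s1(43) → 62
combine 62, s3(197) → 259
Each symbol's bit-cost is frequency × depth; summing gives 321 bits (equivalently 62 + 259).

321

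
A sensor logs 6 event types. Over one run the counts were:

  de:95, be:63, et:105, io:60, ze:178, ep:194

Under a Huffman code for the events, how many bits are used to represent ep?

Huffman merges, smallest pair first:
combine io(60), be(63) → 123
combine de(95), et(105) → 200
combine 123, ze(178) → 301
combine ep(194), 200 → 394
combine 301, 394 → 695
The subtree containing ep is merged 2 times, so code length = 2.

2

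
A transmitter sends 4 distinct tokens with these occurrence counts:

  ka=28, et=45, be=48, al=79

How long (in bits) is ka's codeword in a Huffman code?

Huffman merges, smallest pair first:
ka(28) + et(45) → 73
be(48) + 73 → 121
al(79) + 121 → 200
The subtree containing ka is merged 3 times, so code length = 3.

3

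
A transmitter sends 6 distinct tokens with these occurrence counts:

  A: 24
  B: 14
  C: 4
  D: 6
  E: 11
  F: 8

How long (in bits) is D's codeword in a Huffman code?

Huffman merges, smallest pair first:
merge C(4) and D(6): 10
merge F(8) and 10: 18
merge E(11) and B(14): 25
merge 18 and A(24): 42
merge 25 and 42: 67
D sits 4 levels below the root, so its codeword is 4 bits.

4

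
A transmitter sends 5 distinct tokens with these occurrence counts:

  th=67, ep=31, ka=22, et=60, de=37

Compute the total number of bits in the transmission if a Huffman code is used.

487

Build the Huffman tree bottom-up:
merge ka(22) and ep(31): 53
merge de(37) and 53: 90
merge et(60) and th(67): 127
merge 90 and 127: 217
The encoded length is the sum of every internal node's weight: 53 + 90 + 127 + 217 = 487 bits.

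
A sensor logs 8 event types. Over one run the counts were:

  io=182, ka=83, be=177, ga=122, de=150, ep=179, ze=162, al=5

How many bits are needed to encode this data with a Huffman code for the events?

3086

Build the Huffman tree bottom-up:
combine al(5), ka(83) → 88
combine 88, ga(122) → 210
combine de(150), ze(162) → 312
combine be(177), ep(179) → 356
combine io(182), 210 → 392
combine 312, 356 → 668
combine 392, 668 → 1060
Total encoded bits = sum of merged weights = 88 + 210 + 312 + 356 + 392 + 668 + 1060 = 3086.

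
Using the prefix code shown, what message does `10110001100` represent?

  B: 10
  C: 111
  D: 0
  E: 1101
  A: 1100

Read left to right; each codeword is recognised as soon as it completes (prefix code):
  10→B | 1100→A | 0→D | 1100→A
Decoded message: BADA

BADA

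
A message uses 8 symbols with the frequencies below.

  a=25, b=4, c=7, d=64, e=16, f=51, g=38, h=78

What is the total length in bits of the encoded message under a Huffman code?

Greedily combine the two least-frequent nodes:
merge b(4) and c(7): 11
merge 11 and e(16): 27
merge a(25) and 27: 52
merge g(38) and f(51): 89
merge 52 and d(64): 116
merge h(78) and 89: 167
merge 116 and 167: 283
Total encoded bits = sum of merged weights = 11 + 27 + 52 + 89 + 116 + 167 + 283 = 745.

745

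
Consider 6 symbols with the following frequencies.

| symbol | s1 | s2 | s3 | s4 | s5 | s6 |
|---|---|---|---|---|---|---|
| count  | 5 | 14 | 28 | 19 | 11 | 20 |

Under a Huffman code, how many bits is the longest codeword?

Merge the two lowest-weight nodes at each step:
s1(5) + s5(11) → 16
s2(14) + 16 → 30
s4(19) + s6(20) → 39
s3(28) + 30 → 58
39 + 58 → 97
The rarest symbols sit at the bottom; the longest codeword is 4 bits.

4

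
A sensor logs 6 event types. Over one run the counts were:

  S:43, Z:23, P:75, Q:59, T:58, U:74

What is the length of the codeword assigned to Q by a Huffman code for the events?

Huffman merges, smallest pair first:
merge Z(23) and S(43): 66
merge T(58) and Q(59): 117
merge 66 and U(74): 140
merge P(75) and 117: 192
merge 140 and 192: 332
The subtree containing Q is merged 3 times, so code length = 3.

3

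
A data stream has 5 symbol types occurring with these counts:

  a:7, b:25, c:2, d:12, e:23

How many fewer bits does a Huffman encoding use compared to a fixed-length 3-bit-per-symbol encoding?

Fixed-length: 3 bits × 69 symbols = 207 bits.
Huffman merges:
merge c(2) and a(7): 9
merge 9 and d(12): 21
merge 21 and e(23): 44
merge b(25) and 44: 69
Huffman total = 9 + 21 + 44 + 69 = 143 bits.
Saving = 207 − 143 = 64 bits.

64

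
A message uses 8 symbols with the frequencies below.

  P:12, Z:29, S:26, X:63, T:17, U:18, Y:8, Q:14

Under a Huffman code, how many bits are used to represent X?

2

Repeatedly merge the two smallest:
merge Y(8) and P(12): 20
merge Q(14) and T(17): 31
merge U(18) and 20: 38
merge S(26) and Z(29): 55
merge 31 and 38: 69
merge 55 and X(63): 118
merge 69 and 118: 187
X sits 2 levels below the root, so its codeword is 2 bits.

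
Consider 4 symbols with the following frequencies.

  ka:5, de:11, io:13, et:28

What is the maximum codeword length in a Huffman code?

Merge the two lowest-weight nodes at each step:
combine ka(5), de(11) → 16
combine io(13), 16 → 29
combine et(28), 29 → 57
The rarest symbols sit at the bottom; the longest codeword is 3 bits.

3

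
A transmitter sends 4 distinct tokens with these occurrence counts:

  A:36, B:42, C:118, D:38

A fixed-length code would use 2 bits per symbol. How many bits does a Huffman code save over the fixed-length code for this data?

Fixed-length: 2 bits × 234 symbols = 468 bits.
Huffman merges:
A(36) + D(38) → 74
B(42) + 74 → 116
116 + C(118) → 234
Huffman total = 74 + 116 + 234 = 424 bits.
Saving = 468 − 424 = 44 bits.

44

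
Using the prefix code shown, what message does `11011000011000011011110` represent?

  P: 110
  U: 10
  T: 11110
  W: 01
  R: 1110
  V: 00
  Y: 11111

PPVWUVWUT

Read left to right; each codeword is recognised as soon as it completes (prefix code):
  110→P | 110→P | 00→V | 01→W | 10→U | 00→V | 01→W | 10→U | 11110→T
Decoded message: PPVWUVWUT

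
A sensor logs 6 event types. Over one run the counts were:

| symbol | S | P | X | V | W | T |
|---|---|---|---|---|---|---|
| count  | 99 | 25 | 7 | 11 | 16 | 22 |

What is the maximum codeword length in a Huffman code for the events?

4

Merge the two lowest-weight nodes at each step:
merge X(7) and V(11): 18
merge W(16) and 18: 34
merge T(22) and P(25): 47
merge 34 and 47: 81
merge 81 and S(99): 180
The rarest symbols sit at the bottom; the longest codeword is 4 bits.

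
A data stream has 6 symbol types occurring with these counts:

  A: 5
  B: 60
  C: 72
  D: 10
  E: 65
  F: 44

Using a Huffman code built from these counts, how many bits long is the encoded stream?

586

Merge the two smallest weights repeatedly:
merge A(5) and D(10): 15
merge 15 and F(44): 59
merge 59 and B(60): 119
merge E(65) and C(72): 137
merge 119 and 137: 256
Total encoded bits = sum of merged weights = 15 + 59 + 119 + 137 + 256 = 586.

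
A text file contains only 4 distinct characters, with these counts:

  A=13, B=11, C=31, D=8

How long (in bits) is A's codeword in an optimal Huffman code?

Huffman merges, smallest pair first:
D(8) + B(11) → 19
A(13) + 19 → 32
C(31) + 32 → 63
The subtree containing A is merged 2 times, so code length = 2.

2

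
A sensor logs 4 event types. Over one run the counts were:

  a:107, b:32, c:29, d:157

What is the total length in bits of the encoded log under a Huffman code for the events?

Greedily combine the two least-frequent nodes:
merge c(29) and b(32): 61
merge 61 and a(107): 168
merge d(157) and 168: 325
Each symbol's bit-cost is frequency × depth; summing gives 554 bits (equivalently 61 + 168 + 325).

554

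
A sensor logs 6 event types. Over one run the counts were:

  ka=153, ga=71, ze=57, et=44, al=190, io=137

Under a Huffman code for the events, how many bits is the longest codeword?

Merge the two lowest-weight nodes at each step:
et(44) + ze(57) → 101
ga(71) + 101 → 172
io(137) + ka(153) → 290
172 + al(190) → 362
290 + 362 → 652
The first pair merged (et, ze) ends up deepest, at depth 4.

4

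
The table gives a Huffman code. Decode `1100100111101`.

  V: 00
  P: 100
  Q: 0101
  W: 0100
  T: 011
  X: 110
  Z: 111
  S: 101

Read left to right; each codeword is recognised as soon as it completes (prefix code):
  110→X | 0100→W | 111→Z | 101→S
Decoded message: XWZS

XWZS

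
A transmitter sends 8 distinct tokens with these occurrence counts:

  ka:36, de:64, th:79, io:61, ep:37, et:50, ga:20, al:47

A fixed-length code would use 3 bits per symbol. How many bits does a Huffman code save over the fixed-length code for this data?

23

Fixed-length: 3 bits × 394 symbols = 1182 bits.
Huffman merges:
merge ga(20) and ka(36): 56
merge ep(37) and al(47): 84
merge et(50) and 56: 106
merge io(61) and de(64): 125
merge th(79) and 84: 163
merge 106 and 125: 231
merge 163 and 231: 394
Huffman total = 56 + 84 + 106 + 125 + 163 + 231 + 394 = 1159 bits.
Saving = 1182 − 1159 = 23 bits.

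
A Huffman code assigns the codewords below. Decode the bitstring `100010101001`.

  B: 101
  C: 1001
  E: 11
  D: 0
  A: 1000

Read left to right; each codeword is recognised as soon as it completes (prefix code):
  1000→A | 101→B | 0→D | 1001→C
Decoded message: ABDC

ABDC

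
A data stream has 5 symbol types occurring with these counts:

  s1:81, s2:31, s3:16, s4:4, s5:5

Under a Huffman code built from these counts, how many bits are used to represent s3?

Repeatedly merge the two smallest:
s4(4) + s5(5) → 9
9 + s3(16) → 25
25 + s2(31) → 56
56 + s1(81) → 137
s3's leaf is at depth 3, giving a 3-bit codeword.

3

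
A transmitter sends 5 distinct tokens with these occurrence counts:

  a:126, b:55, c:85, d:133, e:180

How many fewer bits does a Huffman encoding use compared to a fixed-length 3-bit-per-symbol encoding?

Fixed-length: 3 bits × 579 symbols = 1737 bits.
Huffman merges:
merge b(55) and c(85): 140
merge a(126) and d(133): 259
merge 140 and e(180): 320
merge 259 and 320: 579
Huffman total = 140 + 259 + 320 + 579 = 1298 bits.
Saving = 1737 − 1298 = 439 bits.

439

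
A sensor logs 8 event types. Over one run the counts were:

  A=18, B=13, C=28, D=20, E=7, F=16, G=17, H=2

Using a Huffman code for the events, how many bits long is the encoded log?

344

Build the Huffman tree bottom-up:
H(2) + E(7) → 9
9 + B(13) → 22
F(16) + G(17) → 33
A(18) + D(20) → 38
22 + C(28) → 50
33 + 38 → 71
50 + 71 → 121
The encoded length is the sum of every internal node's weight: 9 + 22 + 33 + 38 + 50 + 71 + 121 = 344 bits.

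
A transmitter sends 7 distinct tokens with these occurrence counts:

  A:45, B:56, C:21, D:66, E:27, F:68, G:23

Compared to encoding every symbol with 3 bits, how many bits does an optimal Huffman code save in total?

Fixed-length: 3 bits × 306 symbols = 918 bits.
Huffman merges:
merge C(21) and G(23): 44
merge E(27) and 44: 71
merge A(45) and B(56): 101
merge D(66) and F(68): 134
merge 71 and 101: 172
merge 134 and 172: 306
Huffman total = 44 + 71 + 101 + 134 + 172 + 306 = 828 bits.
Saving = 918 − 828 = 90 bits.

90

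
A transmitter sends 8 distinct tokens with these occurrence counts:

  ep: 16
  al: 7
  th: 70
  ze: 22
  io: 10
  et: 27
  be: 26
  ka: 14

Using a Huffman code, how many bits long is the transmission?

Greedily combine the two least-frequent nodes:
merge al(7) and io(10): 17
merge ka(14) and ep(16): 30
merge 17 and ze(22): 39
merge be(26) and et(27): 53
merge 30 and 39: 69
merge 53 and 69: 122
merge th(70) and 122: 192
The encoded length is the sum of every internal node's weight: 17 + 30 + 39 + 53 + 69 + 122 + 192 = 522 bits.

522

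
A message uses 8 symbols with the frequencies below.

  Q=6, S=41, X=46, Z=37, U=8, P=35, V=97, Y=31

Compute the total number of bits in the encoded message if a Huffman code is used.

819

Greedily combine the two least-frequent nodes:
combine Q(6), U(8) → 14
combine 14, Y(31) → 45
combine P(35), Z(37) → 72
combine S(41), 45 → 86
combine X(46), 72 → 118
combine 86, V(97) → 183
combine 118, 183 → 301
The encoded length is the sum of every internal node's weight: 14 + 45 + 72 + 86 + 118 + 183 + 301 = 819 bits.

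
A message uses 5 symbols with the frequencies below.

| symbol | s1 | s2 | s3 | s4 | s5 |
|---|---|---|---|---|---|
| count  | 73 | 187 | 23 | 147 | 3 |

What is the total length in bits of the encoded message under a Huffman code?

804

Greedily combine the two least-frequent nodes:
merge s5(3) and s3(23): 26
merge 26 and s1(73): 99
merge 99 and s4(147): 246
merge s2(187) and 246: 433
Total encoded bits = sum of merged weights = 26 + 99 + 246 + 433 = 804.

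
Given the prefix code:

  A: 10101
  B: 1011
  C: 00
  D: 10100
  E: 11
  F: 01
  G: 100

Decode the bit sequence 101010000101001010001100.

Read left to right; each codeword is recognised as soon as it completes (prefix code):
  10101→A | 00→C | 00→C | 10100→D | 10100→D | 01→F | 100→G
Decoded message: ACCDDFG

ACCDDFG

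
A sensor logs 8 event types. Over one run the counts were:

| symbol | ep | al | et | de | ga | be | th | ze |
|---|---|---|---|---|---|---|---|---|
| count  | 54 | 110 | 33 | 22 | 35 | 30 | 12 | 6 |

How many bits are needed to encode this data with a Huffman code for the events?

800

Merge the two smallest weights repeatedly:
merge ze(6) and th(12): 18
merge 18 and de(22): 40
merge be(30) and et(33): 63
merge ga(35) and 40: 75
merge ep(54) and 63: 117
merge 75 and al(110): 185
merge 117 and 185: 302
The encoded length is the sum of every internal node's weight: 18 + 40 + 63 + 75 + 117 + 185 + 302 = 800 bits.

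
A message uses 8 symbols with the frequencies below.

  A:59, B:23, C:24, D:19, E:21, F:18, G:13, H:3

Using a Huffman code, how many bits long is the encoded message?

497

Build the Huffman tree bottom-up:
combine H(3), G(13) → 16
combine 16, F(18) → 34
combine D(19), E(21) → 40
combine B(23), C(24) → 47
combine 34, 40 → 74
combine 47, A(59) → 106
combine 74, 106 → 180
Total encoded bits = sum of merged weights = 16 + 34 + 40 + 47 + 74 + 106 + 180 = 497.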